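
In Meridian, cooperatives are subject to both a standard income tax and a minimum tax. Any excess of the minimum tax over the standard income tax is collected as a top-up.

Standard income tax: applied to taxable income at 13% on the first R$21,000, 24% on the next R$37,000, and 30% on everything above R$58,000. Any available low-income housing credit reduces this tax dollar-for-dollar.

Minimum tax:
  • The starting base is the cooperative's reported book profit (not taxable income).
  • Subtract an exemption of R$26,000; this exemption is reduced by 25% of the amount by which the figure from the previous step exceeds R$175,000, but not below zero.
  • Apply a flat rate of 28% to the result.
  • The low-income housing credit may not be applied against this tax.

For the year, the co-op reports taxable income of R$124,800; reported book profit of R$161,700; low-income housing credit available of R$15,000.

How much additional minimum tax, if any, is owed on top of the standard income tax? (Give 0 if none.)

Standard income tax:
  R$21,000 × 13% = R$2,730
  R$37,000 × 24% = R$8,880
  R$66,800 × 30% = R$20,040
  → R$31,650
  Less low-income housing credit R$15,000 → R$16,650

Minimum tax:
  Base (reported book profit): R$161,700
  Exemption: R$161,700 ≤ R$175,000, so full R$26,000 applies
  Base: R$161,700 − R$26,000 = R$135,700
  R$135,700 × 28% = R$37,996

Excess of minimum tax over standard income tax: R$37,996 − R$16,650 = R$21,346.

R$21,346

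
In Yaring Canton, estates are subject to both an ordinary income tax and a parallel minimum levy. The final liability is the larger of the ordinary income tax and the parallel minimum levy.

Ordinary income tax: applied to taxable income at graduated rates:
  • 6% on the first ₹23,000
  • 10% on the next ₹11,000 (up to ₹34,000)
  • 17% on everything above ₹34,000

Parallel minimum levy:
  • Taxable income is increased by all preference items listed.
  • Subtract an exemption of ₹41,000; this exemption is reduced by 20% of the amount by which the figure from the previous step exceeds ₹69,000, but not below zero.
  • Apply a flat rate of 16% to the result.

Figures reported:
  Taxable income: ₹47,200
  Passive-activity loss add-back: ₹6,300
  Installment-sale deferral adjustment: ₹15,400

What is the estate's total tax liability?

Parallel minimum levy:
  Adjusted income: ₹47,200 + ₹6,300 + ₹15,400 = ₹68,900
  Exemption: ₹68,900 ≤ ₹69,000, so full ₹41,000 applies
  Base: ₹68,900 − ₹41,000 = ₹27,900
  ₹27,900 × 16% = ₹4,464

Ordinary income tax:
  ₹23,000 × 6% = ₹1,380
  ₹11,000 × 10% = ₹1,100
  ₹13,200 × 17% = ₹2,244
  → ₹4,724

₹4,724 > ₹4,464, so the ordinary income tax governs.

₹4,724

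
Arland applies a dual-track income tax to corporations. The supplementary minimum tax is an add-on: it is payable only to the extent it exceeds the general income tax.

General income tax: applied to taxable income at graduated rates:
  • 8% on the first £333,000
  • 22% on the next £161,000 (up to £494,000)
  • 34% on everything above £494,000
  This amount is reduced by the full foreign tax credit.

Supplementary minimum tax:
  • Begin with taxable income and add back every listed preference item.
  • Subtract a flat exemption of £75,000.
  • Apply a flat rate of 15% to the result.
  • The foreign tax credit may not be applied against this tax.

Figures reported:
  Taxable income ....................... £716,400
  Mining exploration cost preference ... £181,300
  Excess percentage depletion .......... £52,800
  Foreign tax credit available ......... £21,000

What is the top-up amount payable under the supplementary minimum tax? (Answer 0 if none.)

General income tax:
  £333,000 × 8% = £26,640
  £161,000 × 22% = £35,420
  £222,400 × 34% = £75,616
  → £137,676
  Less foreign tax credit £21,000 → £116,676

Supplementary minimum tax:
  Adjusted income: £716,400 + £181,300 + £52,800 = £950,500
  Less exemption £75,000 → base £875,500
  £875,500 × 15% = £131,325

Excess of supplementary minimum tax over general income tax: £131,325 − £116,676 = £14,649.

£14,649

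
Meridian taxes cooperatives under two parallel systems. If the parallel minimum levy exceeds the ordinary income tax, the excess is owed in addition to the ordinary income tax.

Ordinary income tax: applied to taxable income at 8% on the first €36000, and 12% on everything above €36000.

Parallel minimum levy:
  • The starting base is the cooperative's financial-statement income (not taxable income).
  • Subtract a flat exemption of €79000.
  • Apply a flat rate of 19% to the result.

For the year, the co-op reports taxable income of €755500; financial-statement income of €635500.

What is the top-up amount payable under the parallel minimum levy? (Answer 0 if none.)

€16515

Ordinary income tax:
  €36000 × 8% = €2880
  €719500 × 12% = €86340
  → €89220

Parallel minimum levy:
  Base (financial-statement income): €635500
  Less exemption €79000 → base €556500
  €556500 × 19% = €105735

Excess of parallel minimum levy over ordinary income tax: €105735 − €89220 = €16515.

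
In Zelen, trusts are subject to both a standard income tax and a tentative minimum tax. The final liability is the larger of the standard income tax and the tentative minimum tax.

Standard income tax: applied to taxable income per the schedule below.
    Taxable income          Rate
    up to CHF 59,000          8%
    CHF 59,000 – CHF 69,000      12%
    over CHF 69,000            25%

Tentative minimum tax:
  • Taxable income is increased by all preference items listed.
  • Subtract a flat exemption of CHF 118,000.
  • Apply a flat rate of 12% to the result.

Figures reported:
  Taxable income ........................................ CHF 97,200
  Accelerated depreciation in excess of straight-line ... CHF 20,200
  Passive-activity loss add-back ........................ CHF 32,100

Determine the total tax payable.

Standard income tax:
  CHF 59,000 × 8% = CHF 4,720
  CHF 10,000 × 12% = CHF 1,200
  CHF 28,200 × 25% = CHF 7,050
  → CHF 12,970

Tentative minimum tax:
  Adjusted income: CHF 97,200 + CHF 20,200 + CHF 32,100 = CHF 149,500
  Less exemption CHF 118,000 → base CHF 31,500
  CHF 31,500 × 12% = CHF 3,780

CHF 12,970 > CHF 3,780, so the standard income tax governs.

CHF 12,970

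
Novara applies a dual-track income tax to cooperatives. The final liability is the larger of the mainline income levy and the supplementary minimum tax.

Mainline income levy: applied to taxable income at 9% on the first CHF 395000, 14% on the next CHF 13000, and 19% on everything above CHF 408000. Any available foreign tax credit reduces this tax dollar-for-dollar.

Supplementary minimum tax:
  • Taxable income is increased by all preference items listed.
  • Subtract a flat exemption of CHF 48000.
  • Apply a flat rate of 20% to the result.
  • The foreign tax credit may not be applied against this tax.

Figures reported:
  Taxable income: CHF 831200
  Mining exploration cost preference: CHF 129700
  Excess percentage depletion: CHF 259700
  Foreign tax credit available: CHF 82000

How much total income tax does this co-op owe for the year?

Supplementary minimum tax:
  Adjusted income: CHF 831200 + CHF 129700 + CHF 259700 = CHF 1220600
  Less exemption CHF 48000 → base CHF 1172600
  CHF 1172600 × 20% = CHF 234520

Mainline income levy:
  CHF 395000 × 9% = CHF 35550
  CHF 13000 × 14% = CHF 1820
  CHF 423200 × 19% = CHF 80408
  → CHF 117778
  Less foreign tax credit CHF 82000 → CHF 35778

CHF 234520 > CHF 35778, so the supplementary minimum tax is the binding amount.

CHF 234520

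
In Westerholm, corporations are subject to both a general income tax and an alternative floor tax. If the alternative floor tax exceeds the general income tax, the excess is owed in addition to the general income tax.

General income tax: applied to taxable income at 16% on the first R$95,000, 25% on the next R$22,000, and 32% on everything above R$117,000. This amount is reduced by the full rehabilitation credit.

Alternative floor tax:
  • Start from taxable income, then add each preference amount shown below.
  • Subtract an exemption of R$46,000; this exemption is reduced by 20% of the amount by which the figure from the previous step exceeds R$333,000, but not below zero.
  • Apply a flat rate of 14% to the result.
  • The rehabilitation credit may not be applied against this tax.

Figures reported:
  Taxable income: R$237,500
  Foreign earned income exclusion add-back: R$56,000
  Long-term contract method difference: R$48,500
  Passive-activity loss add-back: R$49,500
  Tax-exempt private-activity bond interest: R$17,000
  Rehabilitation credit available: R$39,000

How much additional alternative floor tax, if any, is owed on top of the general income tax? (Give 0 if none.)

Alternative floor tax:
  Adjusted income: R$237,500 + R$56,000 + R$48,500 + R$49,500 + R$17,000 = R$408,500
  Exemption: R$46,000 − 20% × (R$408,500 − R$333,000) = R$46,000 − R$15,100 = R$30,900
  Base: R$408,500 − R$30,900 = R$377,600
  R$377,600 × 14% = R$52,864

General income tax:
  R$95,000 × 16% = R$15,200
  R$22,000 × 25% = R$5,500
  R$120,500 × 32% = R$38,560
  → R$59,260
  Less rehabilitation credit R$39,000 → R$20,260

Excess of alternative floor tax over general income tax: R$52,864 − R$20,260 = R$32,604.

R$32,604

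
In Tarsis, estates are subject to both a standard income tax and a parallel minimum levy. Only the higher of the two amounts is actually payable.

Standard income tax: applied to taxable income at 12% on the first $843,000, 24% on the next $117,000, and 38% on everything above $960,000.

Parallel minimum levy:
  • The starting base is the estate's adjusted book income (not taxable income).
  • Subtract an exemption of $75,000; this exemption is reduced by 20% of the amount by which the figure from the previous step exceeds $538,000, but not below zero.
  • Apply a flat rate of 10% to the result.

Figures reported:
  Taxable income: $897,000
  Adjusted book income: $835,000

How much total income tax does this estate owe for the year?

Parallel minimum levy:
  Base (adjusted book income): $835,000
  Exemption: $75,000 − 20% × ($835,000 − $538,000) = $75,000 − $59,400 = $15,600
  Base: $835,000 − $15,600 = $819,400
  $819,400 × 10% = $81,940

Standard income tax:
  $843,000 × 12% = $101,160
  $54,000 × 24% = $12,960
  → $114,120

$114,120 > $81,940, so the standard income tax governs.

$114,120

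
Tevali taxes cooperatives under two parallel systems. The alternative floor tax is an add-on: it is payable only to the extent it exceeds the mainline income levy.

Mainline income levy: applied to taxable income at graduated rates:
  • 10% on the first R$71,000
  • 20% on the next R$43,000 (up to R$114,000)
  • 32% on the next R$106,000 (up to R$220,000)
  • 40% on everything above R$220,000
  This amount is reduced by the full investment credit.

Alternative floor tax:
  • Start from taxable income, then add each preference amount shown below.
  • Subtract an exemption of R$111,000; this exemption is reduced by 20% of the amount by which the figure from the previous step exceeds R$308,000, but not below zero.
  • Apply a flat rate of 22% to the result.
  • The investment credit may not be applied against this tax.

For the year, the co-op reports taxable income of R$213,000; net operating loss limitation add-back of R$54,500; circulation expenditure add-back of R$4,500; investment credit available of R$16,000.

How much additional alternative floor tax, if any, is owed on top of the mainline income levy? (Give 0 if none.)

Mainline income levy:
  R$71,000 × 10% = R$7,100
  R$43,000 × 20% = R$8,600
  R$99,000 × 32% = R$31,680
  → R$47,380
  Less investment credit R$16,000 → R$31,380

Alternative floor tax:
  Adjusted income: R$213,000 + R$54,500 + R$4,500 = R$272,000
  Exemption: R$272,000 ≤ R$308,000, so full R$111,000 applies
  Base: R$272,000 − R$111,000 = R$161,000
  R$161,000 × 22% = R$35,420

Excess of alternative floor tax over mainline income levy: R$35,420 − R$31,380 = R$4,040.

R$4,040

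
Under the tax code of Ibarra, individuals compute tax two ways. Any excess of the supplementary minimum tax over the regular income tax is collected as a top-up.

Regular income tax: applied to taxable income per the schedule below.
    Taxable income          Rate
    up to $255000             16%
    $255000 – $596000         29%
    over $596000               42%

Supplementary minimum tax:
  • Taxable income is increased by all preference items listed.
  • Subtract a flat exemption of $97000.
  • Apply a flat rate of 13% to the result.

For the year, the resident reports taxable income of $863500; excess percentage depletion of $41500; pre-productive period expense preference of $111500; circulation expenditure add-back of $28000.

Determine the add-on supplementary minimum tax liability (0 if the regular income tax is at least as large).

Supplementary minimum tax:
  Adjusted income: $863500 + $41500 + $111500 + $28000 = $1044500
  Less exemption $97000 → base $947500
  $947500 × 13% = $123175

Regular income tax:
  $255000 × 16% = $40800
  $341000 × 29% = $98890
  $267500 × 42% = $112350
  → $252040

$123175 ≤ $252040, so no add-on is due.

$0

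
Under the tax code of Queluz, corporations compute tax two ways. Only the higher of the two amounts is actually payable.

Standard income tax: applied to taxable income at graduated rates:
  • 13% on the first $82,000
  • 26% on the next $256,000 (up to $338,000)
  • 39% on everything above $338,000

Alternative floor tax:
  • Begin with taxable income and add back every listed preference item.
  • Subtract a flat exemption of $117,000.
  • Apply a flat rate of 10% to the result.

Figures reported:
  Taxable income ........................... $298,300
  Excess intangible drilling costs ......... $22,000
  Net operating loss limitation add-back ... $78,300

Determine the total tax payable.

$66,898

Standard income tax:
  $82,000 × 13% = $10,660
  $216,300 × 26% = $56,238
  → $66,898

Alternative floor tax:
  Adjusted income: $298,300 + $22,000 + $78,300 = $398,600
  Less exemption $117,000 → base $281,600
  $281,600 × 10% = $28,160

$66,898 > $28,160, so the standard income tax governs.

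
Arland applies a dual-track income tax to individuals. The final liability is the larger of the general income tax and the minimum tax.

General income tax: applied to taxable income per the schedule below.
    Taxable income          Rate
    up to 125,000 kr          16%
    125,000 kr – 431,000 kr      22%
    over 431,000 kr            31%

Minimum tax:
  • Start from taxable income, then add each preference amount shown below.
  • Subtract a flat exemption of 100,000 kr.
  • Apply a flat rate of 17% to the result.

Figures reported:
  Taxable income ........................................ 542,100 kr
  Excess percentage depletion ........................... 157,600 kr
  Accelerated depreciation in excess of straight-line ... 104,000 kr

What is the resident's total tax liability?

General income tax:
  125,000 kr × 16% = 20,000 kr
  306,000 kr × 22% = 67,320 kr
  111,100 kr × 31% = 34,441 kr
  → 121,761 kr

Minimum tax:
  Adjusted income: 542,100 kr + 157,600 kr + 104,000 kr = 803,700 kr
  Less exemption 100,000 kr → base 703,700 kr
  703,700 kr × 17% = 119,629 kr

121,761 kr > 119,629 kr, so the general income tax governs.

121,761 kr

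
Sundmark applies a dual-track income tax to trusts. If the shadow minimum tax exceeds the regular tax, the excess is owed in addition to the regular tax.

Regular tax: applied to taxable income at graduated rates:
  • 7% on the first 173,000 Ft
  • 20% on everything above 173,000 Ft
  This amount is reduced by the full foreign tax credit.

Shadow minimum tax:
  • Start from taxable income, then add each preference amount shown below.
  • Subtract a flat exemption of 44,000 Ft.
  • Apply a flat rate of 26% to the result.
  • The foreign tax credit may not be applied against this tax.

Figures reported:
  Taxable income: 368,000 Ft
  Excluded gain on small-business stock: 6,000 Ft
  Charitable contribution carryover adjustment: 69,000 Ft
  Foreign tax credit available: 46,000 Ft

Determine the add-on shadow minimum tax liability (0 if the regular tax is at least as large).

Regular tax:
  173,000 Ft × 7% = 12,110 Ft
  195,000 Ft × 20% = 39,000 Ft
  → 51,110 Ft
  Less foreign tax credit 46,000 Ft → 5,110 Ft

Shadow minimum tax:
  Adjusted income: 368,000 Ft + 6,000 Ft + 69,000 Ft = 443,000 Ft
  Less exemption 44,000 Ft → base 399,000 Ft
  399,000 Ft × 26% = 103,740 Ft

Excess of shadow minimum tax over regular tax: 103,740 Ft − 5,110 Ft = 98,630 Ft.

98,630 Ft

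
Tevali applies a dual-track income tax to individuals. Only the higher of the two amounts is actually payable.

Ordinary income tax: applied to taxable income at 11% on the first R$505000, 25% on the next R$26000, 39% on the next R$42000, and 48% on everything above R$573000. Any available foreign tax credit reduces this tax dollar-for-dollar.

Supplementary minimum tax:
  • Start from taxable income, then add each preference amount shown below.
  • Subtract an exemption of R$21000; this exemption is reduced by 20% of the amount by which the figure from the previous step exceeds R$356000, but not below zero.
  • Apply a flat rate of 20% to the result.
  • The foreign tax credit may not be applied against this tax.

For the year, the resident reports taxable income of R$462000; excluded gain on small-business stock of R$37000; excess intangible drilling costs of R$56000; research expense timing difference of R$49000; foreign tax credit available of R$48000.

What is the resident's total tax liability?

R$120800

Ordinary income tax:
  R$462000 × 11% = R$50820
  Less foreign tax credit R$48000 → R$2820

Supplementary minimum tax:
  Adjusted income: R$462000 + R$37000 + R$56000 + R$49000 = R$604000
  Exemption: 20% × (R$604000 − R$356000) = R$49600 ≥ R$21000, so the exemption is fully phased out
  Base: R$604000 − R$0 = R$604000
  R$604000 × 20% = R$120800

R$120800 > R$2820, so the supplementary minimum tax is the binding amount.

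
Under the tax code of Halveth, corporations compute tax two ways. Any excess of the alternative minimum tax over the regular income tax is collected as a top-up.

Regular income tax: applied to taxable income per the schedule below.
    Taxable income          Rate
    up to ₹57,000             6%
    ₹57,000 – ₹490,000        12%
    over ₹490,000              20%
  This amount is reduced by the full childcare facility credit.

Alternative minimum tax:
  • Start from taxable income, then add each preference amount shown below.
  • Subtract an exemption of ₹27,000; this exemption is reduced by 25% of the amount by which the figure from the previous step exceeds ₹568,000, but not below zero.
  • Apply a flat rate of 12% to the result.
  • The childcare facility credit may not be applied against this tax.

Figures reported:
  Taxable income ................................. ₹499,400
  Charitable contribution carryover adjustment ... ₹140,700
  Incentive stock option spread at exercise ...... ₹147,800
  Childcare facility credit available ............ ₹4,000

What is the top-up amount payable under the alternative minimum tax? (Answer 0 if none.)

Regular income tax:
  ₹57,000 × 6% = ₹3,420
  ₹433,000 × 12% = ₹51,960
  ₹9,400 × 20% = ₹1,880
  → ₹57,260
  Less childcare facility credit ₹4,000 → ₹53,260

Alternative minimum tax:
  Adjusted income: ₹499,400 + ₹140,700 + ₹147,800 = ₹787,900
  Exemption: 25% × (₹787,900 − ₹568,000) = ₹54,975 ≥ ₹27,000, so the exemption is fully phased out
  Base: ₹787,900 − ₹0 = ₹787,900
  ₹787,900 × 12% = ₹94,548

Excess of alternative minimum tax over regular income tax: ₹94,548 − ₹53,260 = ₹41,288.

₹41,288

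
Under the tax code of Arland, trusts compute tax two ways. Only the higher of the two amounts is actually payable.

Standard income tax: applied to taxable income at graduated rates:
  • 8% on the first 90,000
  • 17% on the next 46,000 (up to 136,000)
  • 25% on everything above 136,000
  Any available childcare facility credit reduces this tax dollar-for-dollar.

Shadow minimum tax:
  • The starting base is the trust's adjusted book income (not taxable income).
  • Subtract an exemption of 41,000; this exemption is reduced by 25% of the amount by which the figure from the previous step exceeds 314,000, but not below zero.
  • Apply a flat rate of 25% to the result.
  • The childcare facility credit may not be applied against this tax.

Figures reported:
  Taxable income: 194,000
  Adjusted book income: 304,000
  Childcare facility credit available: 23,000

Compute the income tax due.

65,750

Standard income tax:
  90,000 × 8% = 7,200
  46,000 × 17% = 7,820
  58,000 × 25% = 14,500
  → 29,520
  Less childcare facility credit 23,000 → 6,520

Shadow minimum tax:
  Base (adjusted book income): 304,000
  Exemption: 304,000 ≤ 314,000, so full 41,000 applies
  Base: 304,000 − 41,000 = 263,000
  263,000 × 25% = 65,750

65,750 > 6,520, so the shadow minimum tax is the binding amount.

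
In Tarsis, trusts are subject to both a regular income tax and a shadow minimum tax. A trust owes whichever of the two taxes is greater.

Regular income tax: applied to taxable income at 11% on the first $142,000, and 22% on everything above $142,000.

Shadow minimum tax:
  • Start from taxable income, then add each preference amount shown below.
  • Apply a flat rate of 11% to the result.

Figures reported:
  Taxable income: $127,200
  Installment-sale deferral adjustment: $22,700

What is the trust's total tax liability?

Regular income tax:
  $127,200 × 11% = $13,992

Shadow minimum tax:
  Adjusted income: $127,200 + $22,700 = $149,900
  $149,900 × 11% = $16,489

$16,489 > $13,992, so the shadow minimum tax is the binding amount.

$16,489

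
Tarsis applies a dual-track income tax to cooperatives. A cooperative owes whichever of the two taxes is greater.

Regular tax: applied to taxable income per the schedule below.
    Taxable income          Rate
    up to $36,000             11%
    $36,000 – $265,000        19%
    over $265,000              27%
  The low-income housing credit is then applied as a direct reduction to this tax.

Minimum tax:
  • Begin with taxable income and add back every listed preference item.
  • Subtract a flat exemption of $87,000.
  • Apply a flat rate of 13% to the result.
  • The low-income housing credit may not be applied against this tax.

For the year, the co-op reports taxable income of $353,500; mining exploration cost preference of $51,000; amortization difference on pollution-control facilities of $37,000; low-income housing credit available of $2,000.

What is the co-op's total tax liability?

Regular tax:
  $36,000 × 11% = $3,960
  $229,000 × 19% = $43,510
  $88,500 × 27% = $23,895
  → $71,365
  Less low-income housing credit $2,000 → $69,365

Minimum tax:
  Adjusted income: $353,500 + $51,000 + $37,000 = $441,500
  Less exemption $87,000 → base $354,500
  $354,500 × 13% = $46,085

$69,365 > $46,085, so the regular tax governs.

$69,365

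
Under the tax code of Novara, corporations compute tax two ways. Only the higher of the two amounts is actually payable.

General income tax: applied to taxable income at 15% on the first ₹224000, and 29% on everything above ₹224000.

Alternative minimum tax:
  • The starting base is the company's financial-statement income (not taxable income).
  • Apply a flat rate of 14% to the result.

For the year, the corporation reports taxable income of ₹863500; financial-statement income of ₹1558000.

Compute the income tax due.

Alternative minimum tax:
  Base (financial-statement income): ₹1558000
  ₹1558000 × 14% = ₹218120

General income tax:
  ₹224000 × 15% = ₹33600
  ₹639500 × 29% = ₹185455
  → ₹219055

₹219055 > ₹218120, so the general income tax governs.

₹219055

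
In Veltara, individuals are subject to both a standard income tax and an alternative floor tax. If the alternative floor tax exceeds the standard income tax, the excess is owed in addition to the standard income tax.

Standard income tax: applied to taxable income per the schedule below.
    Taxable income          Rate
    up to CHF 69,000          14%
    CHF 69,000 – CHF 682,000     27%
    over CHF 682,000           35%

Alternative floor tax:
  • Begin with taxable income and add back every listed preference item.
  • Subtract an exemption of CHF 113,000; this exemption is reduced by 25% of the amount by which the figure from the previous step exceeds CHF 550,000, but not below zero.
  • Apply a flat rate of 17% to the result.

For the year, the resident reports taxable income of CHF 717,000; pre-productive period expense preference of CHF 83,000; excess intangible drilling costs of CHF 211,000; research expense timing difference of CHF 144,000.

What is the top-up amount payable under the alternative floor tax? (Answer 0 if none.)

Standard income tax:
  CHF 69,000 × 14% = CHF 9,660
  CHF 613,000 × 27% = CHF 165,510
  CHF 35,000 × 35% = CHF 12,250
  → CHF 187,420

Alternative floor tax:
  Adjusted income: CHF 717,000 + CHF 83,000 + CHF 211,000 + CHF 144,000 = CHF 1,155,000
  Exemption: 25% × (CHF 1,155,000 − CHF 550,000) = CHF 151,250 ≥ CHF 113,000, so the exemption is fully phased out
  Base: CHF 1,155,000 − CHF 0 = CHF 1,155,000
  CHF 1,155,000 × 17% = CHF 196,350

Excess of alternative floor tax over standard income tax: CHF 196,350 − CHF 187,420 = CHF 8,930.

CHF 8,930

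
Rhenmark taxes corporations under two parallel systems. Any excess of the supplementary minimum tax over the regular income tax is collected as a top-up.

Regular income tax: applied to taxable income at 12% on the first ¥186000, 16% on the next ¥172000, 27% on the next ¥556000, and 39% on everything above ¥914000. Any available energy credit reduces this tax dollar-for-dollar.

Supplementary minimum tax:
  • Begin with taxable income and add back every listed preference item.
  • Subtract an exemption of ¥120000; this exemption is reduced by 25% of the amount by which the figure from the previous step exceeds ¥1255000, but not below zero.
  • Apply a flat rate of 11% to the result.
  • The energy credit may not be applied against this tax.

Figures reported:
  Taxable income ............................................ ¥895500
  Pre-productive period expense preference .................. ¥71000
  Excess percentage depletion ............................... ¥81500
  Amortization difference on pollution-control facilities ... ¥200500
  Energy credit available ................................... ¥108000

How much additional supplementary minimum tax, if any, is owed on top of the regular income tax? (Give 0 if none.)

Regular income tax:
  ¥186000 × 12% = ¥22320
  ¥172000 × 16% = ¥27520
  ¥537500 × 27% = ¥145125
  → ¥194965
  Less energy credit ¥108000 → ¥86965

Supplementary minimum tax:
  Adjusted income: ¥895500 + ¥71000 + ¥81500 + ¥200500 = ¥1248500
  Exemption: ¥1248500 ≤ ¥1255000, so full ¥120000 applies
  Base: ¥1248500 − ¥120000 = ¥1128500
  ¥1128500 × 11% = ¥124135

Excess of supplementary minimum tax over regular income tax: ¥124135 − ¥86965 = ¥37170.

¥37170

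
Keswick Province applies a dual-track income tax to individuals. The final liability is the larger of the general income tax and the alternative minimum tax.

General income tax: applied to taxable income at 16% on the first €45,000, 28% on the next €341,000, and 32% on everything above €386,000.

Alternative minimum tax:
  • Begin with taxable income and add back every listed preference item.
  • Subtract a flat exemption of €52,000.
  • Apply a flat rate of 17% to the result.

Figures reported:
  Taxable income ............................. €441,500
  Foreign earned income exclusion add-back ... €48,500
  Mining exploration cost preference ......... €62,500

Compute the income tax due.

Alternative minimum tax:
  Adjusted income: €441,500 + €48,500 + €62,500 = €552,500
  Less exemption €52,000 → base €500,500
  €500,500 × 17% = €85,085

General income tax:
  €45,000 × 16% = €7,200
  €341,000 × 28% = €95,480
  €55,500 × 32% = €17,760
  → €120,440

€120,440 > €85,085, so the general income tax governs.

€120,440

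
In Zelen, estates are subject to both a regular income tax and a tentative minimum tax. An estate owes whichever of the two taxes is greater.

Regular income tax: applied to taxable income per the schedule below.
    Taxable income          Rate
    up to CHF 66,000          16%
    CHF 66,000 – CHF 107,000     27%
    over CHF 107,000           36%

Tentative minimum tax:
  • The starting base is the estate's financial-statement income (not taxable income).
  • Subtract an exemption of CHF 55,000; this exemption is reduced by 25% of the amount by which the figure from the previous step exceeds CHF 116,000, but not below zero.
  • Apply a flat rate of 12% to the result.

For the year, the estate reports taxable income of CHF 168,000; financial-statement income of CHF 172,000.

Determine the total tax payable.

CHF 43,590

Regular income tax:
  CHF 66,000 × 16% = CHF 10,560
  CHF 41,000 × 27% = CHF 11,070
  CHF 61,000 × 36% = CHF 21,960
  → CHF 43,590

Tentative minimum tax:
  Base (financial-statement income): CHF 172,000
  Exemption: CHF 55,000 − 25% × (CHF 172,000 − CHF 116,000) = CHF 55,000 − CHF 14,000 = CHF 41,000
  Base: CHF 172,000 − CHF 41,000 = CHF 131,000
  CHF 131,000 × 12% = CHF 15,720

CHF 43,590 > CHF 15,720, so the regular income tax governs.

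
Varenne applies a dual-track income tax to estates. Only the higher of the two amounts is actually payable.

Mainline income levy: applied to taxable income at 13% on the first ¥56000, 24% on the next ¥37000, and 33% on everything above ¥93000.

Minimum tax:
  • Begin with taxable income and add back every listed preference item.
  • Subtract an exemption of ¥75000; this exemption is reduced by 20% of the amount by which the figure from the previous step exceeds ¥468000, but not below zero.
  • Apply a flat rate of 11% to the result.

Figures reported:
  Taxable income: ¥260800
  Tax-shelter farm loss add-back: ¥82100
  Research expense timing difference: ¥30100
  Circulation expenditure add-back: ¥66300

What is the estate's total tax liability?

¥71534

Mainline income levy:
  ¥56000 × 13% = ¥7280
  ¥37000 × 24% = ¥8880
  ¥167800 × 33% = ¥55374
  → ¥71534

Minimum tax:
  Adjusted income: ¥260800 + ¥82100 + ¥30100 + ¥66300 = ¥439300
  Exemption: ¥439300 ≤ ¥468000, so full ¥75000 applies
  Base: ¥439300 − ¥75000 = ¥364300
  ¥364300 × 11% = ¥40073

¥71534 > ¥40073, so the mainline income levy governs.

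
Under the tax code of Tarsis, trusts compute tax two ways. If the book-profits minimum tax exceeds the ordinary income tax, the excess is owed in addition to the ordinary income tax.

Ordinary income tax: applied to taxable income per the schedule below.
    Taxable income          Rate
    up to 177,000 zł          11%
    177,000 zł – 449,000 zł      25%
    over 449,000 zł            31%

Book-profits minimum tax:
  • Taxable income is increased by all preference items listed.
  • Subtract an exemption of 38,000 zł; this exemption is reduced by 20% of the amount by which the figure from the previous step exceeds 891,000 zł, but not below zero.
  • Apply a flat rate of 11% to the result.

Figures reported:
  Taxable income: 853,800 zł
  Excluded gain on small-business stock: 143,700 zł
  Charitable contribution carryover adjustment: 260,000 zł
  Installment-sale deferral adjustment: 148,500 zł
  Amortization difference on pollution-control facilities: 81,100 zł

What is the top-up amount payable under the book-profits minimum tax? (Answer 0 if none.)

Ordinary income tax:
  177,000 zł × 11% = 19,470 zł
  272,000 zł × 25% = 68,000 zł
  404,800 zł × 31% = 125,488 zł
  → 212,958 zł

Book-profits minimum tax:
  Adjusted income: 853,800 zł + 143,700 zł + 260,000 zł + 148,500 zł + 81,100 zł = 1,487,100 zł
  Exemption: 20% × (1,487,100 zł − 891,000 zł) = 119,220 zł ≥ 38,000 zł, so the exemption is fully phased out
  Base: 1,487,100 zł − 0 zł = 1,487,100 zł
  1,487,100 zł × 11% = 163,581 zł

163,581 zł ≤ 212,958 zł, so no add-on is due.

0 zł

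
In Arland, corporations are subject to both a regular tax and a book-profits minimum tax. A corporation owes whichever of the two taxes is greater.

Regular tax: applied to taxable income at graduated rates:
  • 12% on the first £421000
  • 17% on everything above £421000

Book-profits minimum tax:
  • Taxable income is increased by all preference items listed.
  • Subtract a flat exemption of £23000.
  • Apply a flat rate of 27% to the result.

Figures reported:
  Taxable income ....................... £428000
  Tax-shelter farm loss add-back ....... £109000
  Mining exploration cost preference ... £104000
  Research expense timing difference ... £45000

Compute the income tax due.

£179010

Book-profits minimum tax:
  Adjusted income: £428000 + £109000 + £104000 + £45000 = £686000
  Less exemption £23000 → base £663000
  £663000 × 27% = £179010

Regular tax:
  £421000 × 12% = £50520
  £7000 × 17% = £1190
  → £51710

£179010 > £51710, so the book-profits minimum tax is the binding amount.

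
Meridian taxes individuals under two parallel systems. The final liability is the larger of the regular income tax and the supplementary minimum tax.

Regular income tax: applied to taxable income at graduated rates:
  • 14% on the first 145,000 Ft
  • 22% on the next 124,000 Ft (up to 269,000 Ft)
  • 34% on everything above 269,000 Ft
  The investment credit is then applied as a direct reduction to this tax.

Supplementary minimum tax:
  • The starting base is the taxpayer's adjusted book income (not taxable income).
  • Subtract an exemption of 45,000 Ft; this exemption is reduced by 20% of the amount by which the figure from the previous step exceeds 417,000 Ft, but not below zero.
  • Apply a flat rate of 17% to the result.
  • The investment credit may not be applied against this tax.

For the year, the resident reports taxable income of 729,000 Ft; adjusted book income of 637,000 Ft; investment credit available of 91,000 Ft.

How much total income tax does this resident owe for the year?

112,980 Ft

Supplementary minimum tax:
  Base (adjusted book income): 637,000 Ft
  Exemption: 45,000 Ft − 20% × (637,000 Ft − 417,000 Ft) = 45,000 Ft − 44,000 Ft = 1,000 Ft
  Base: 637,000 Ft − 1,000 Ft = 636,000 Ft
  636,000 Ft × 17% = 108,120 Ft

Regular income tax:
  145,000 Ft × 14% = 20,300 Ft
  124,000 Ft × 22% = 27,280 Ft
  460,000 Ft × 34% = 156,400 Ft
  → 203,980 Ft
  Less investment credit 91,000 Ft → 112,980 Ft

112,980 Ft > 108,120 Ft, so the regular income tax governs.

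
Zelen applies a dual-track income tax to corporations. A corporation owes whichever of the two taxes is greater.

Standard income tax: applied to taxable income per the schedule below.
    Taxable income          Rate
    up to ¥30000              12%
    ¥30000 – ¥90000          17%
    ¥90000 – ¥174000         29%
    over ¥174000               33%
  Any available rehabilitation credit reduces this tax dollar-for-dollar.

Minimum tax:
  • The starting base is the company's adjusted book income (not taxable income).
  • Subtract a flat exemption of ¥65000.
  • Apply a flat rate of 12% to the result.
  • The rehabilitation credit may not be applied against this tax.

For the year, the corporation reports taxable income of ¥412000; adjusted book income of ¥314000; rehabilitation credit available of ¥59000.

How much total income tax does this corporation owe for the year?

Standard income tax:
  ¥30000 × 12% = ¥3600
  ¥60000 × 17% = ¥10200
  ¥84000 × 29% = ¥24360
  ¥238000 × 33% = ¥78540
  → ¥116700
  Less rehabilitation credit ¥59000 → ¥57700

Minimum tax:
  Base (adjusted book income): ¥314000
  Less exemption ¥65000 → base ¥249000
  ¥249000 × 12% = ¥29880

¥57700 > ¥29880, so the standard income tax governs.

¥57700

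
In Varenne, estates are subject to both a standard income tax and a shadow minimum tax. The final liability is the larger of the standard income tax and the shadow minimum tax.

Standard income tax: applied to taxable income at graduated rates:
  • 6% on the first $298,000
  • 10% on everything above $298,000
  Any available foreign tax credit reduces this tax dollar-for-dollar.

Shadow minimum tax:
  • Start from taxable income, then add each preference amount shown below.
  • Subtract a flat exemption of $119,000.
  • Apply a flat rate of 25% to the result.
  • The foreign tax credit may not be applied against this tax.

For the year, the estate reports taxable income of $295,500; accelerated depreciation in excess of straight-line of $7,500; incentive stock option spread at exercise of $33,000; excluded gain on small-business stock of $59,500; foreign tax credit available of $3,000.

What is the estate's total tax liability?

$69,125

Shadow minimum tax:
  Adjusted income: $295,500 + $7,500 + $33,000 + $59,500 = $395,500
  Less exemption $119,000 → base $276,500
  $276,500 × 25% = $69,125

Standard income tax:
  $295,500 × 6% = $17,730
  Less foreign tax credit $3,000 → $14,730

$69,125 > $14,730, so the shadow minimum tax is the binding amount.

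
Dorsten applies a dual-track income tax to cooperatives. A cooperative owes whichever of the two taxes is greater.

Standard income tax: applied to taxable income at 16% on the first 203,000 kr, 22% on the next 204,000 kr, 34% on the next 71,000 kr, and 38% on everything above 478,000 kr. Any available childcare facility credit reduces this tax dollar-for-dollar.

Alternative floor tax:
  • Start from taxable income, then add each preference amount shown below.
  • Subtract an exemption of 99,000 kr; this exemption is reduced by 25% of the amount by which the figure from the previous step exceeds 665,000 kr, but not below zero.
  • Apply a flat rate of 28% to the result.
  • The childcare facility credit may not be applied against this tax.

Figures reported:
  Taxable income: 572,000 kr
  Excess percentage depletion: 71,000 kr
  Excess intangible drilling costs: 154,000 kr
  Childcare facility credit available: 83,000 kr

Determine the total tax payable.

Standard income tax:
  203,000 kr × 16% = 32,480 kr
  204,000 kr × 22% = 44,880 kr
  71,000 kr × 34% = 24,140 kr
  94,000 kr × 38% = 35,720 kr
  → 137,220 kr
  Less childcare facility credit 83,000 kr → 54,220 kr

Alternative floor tax:
  Adjusted income: 572,000 kr + 71,000 kr + 154,000 kr = 797,000 kr
  Exemption: 99,000 kr − 25% × (797,000 kr − 665,000 kr) = 99,000 kr − 33,000 kr = 66,000 kr
  Base: 797,000 kr − 66,000 kr = 731,000 kr
  731,000 kr × 28% = 204,680 kr

204,680 kr > 54,220 kr, so the alternative floor tax is the binding amount.

204,680 kr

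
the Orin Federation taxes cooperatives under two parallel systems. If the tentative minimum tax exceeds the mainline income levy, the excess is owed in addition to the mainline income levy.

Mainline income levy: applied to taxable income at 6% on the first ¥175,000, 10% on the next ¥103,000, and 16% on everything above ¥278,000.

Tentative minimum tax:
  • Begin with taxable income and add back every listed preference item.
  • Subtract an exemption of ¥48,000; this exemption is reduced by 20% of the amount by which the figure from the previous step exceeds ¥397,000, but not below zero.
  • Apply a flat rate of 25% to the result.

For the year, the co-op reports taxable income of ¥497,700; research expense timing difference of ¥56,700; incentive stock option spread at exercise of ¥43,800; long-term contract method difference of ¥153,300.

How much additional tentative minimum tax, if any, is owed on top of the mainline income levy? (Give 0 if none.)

Tentative minimum tax:
  Adjusted income: ¥497,700 + ¥56,700 + ¥43,800 + ¥153,300 = ¥751,500
  Exemption: 20% × (¥751,500 − ¥397,000) = ¥70,900 ≥ ¥48,000, so the exemption is fully phased out
  Base: ¥751,500 − ¥0 = ¥751,500
  ¥751,500 × 25% = ¥187,875

Mainline income levy:
  ¥175,000 × 6% = ¥10,500
  ¥103,000 × 10% = ¥10,300
  ¥219,700 × 16% = ¥35,152
  → ¥55,952

Excess of tentative minimum tax over mainline income levy: ¥187,875 − ¥55,952 = ¥131,923.

¥131,923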